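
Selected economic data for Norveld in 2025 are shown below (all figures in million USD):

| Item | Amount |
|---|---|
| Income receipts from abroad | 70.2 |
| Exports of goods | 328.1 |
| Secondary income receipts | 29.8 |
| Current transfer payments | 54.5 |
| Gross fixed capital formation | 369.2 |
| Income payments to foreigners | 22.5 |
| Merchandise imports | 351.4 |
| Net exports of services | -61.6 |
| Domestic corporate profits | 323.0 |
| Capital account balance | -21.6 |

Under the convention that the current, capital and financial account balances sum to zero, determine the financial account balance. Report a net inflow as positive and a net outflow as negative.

Goods balance = 328.1 - 351.4 = -23.3
Services balance = -61.6
Trade balance (goods + services) = -23.3 + (-61.6) = -84.9
Net primary income = 70.2 - 22.5 = 47.7
Net secondary income = 29.8 - 54.5 = -24.7
Current account = -84.9 + 47.7 + (-24.7) = -61.9
Financial account = -(-61.9 + (-21.6)) = 83.5

83.5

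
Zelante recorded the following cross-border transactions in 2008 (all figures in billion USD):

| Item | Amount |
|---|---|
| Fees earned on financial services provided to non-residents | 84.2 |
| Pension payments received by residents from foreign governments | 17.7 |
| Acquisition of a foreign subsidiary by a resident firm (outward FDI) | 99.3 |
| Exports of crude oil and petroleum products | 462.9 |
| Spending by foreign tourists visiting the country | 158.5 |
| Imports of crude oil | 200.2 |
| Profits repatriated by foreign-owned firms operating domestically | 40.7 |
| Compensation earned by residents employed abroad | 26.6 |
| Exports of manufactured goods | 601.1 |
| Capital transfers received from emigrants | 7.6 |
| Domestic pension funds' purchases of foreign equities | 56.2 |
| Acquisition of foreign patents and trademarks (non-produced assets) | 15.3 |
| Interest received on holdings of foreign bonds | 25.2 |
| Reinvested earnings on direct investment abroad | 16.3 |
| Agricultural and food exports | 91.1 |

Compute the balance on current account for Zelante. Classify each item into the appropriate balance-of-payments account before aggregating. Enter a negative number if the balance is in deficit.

Goods: 462.9 + 91.1 + 601.1 - 200.2 = 954.9
Services: 158.5 + 84.2 = 242.7
Primary income: 16.3 + 25.2 - 40.7 + 26.6 = 27.4
Secondary income: 17.7
Current account = 954.9 + 242.7 + 27.4 + 17.7 = 1242.7
(Excluded from the current account — financial account: acquisition of a foreign subsidiary by a resident firm (outward FDI) 99.3, domestic pension funds' purchases of foreign equities 56.2; capital account: capital transfers received from emigrants 7.6, acquisition of foreign patents and trademarks (non-produced assets) 15.3.)

1242.7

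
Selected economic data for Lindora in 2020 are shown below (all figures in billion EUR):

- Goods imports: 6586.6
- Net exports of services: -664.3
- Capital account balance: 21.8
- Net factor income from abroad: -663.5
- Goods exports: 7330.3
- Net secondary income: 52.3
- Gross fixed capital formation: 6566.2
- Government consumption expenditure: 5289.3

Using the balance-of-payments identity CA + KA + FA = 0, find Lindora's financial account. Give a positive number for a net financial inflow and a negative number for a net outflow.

Goods balance = 7330.3 - 6586.6 = 743.7
Services balance = -664.3
Trade balance (goods + services) = 743.7 + (-664.3) = 79.4
Net primary income = -663.5
Net secondary income = 52.3
Current account = 79.4 + (-663.5) + 52.3 = -531.8
Financial account = -(-531.8 + 21.8) = 510.0

510.0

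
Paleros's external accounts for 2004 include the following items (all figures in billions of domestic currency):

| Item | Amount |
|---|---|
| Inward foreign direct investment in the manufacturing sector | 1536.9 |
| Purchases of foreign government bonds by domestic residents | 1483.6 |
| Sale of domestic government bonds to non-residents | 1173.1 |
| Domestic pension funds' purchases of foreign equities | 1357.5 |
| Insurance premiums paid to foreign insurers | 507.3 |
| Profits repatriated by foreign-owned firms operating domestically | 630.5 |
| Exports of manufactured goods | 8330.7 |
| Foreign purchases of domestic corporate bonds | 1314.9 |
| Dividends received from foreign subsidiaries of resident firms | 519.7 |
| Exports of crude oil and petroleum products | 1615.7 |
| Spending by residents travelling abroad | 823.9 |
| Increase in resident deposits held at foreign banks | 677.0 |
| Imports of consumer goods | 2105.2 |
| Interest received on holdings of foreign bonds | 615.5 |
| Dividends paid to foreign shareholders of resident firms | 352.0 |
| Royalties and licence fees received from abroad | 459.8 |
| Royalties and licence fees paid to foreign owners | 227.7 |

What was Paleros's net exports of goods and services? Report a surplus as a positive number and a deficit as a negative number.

Goods: 8330.7 - 2105.2 + 1615.7 = 7841.2
Services: -823.9 + 459.8 - 507.3 - 227.7 = -1099.1
Trade balance = 7841.2 + (-1099.1) = 6742.1
(Excluded from the trade balance — financial account: inward foreign direct investment in the manufacturing sector 1536.9, purchases of foreign government bonds by domestic residents 1483.6, sale of domestic government bonds to non-residents 1173.1, domestic pension funds' purchases of foreign equities 1357.5, foreign purchases of domestic corporate bonds 1314.9, increase in resident deposits held at foreign banks 677.0; primary income: profits repatriated by foreign-owned firms operating domestically 630.5, dividends received from foreign subsidiaries of resident firms 519.7, interest received on holdings of foreign bonds 615.5, dividends paid to foreign shareholders of resident firms 352.0.)

6742.1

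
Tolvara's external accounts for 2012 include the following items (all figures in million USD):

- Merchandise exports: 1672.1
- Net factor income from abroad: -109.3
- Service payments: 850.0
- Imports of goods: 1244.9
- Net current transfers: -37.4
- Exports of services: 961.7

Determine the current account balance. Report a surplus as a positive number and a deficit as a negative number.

Goods balance = 1672.1 - 1244.9 = 427.2
Services balance = 961.7 - 850.0 = 111.7
Trade balance (goods + services) = 427.2 + 111.7 = 538.9
Net primary income = -109.3
Net secondary income = -37.4
Current account = 538.9 + (-109.3) + (-37.4) = 392.2

392.2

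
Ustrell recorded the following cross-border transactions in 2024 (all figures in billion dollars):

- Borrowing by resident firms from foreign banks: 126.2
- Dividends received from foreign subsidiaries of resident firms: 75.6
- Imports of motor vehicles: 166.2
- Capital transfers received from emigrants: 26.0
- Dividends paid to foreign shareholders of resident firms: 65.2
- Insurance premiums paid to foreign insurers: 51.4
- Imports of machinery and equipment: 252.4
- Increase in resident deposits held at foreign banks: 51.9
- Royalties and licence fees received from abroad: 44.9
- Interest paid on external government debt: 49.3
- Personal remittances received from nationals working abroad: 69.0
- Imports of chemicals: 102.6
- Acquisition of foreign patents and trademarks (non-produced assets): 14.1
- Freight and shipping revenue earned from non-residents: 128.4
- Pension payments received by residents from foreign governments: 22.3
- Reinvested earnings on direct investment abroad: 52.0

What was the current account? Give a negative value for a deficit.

-294.9

Goods: -102.6 - 252.4 - 166.2 = -521.2
Services: 128.4 - 51.4 + 44.9 = 121.9
Primary income: 75.6 - 65.2 + 52.0 - 49.3 = 13.1
Secondary income: 69.0 + 22.3 = 91.3
Current account = (-521.2) + 121.9 + 13.1 + 91.3 = -294.9
(Excluded from the current account — financial account: borrowing by resident firms from foreign banks 126.2, increase in resident deposits held at foreign banks 51.9; capital account: capital transfers received from emigrants 26.0, acquisition of foreign patents and trademarks (non-produced assets) 14.1.)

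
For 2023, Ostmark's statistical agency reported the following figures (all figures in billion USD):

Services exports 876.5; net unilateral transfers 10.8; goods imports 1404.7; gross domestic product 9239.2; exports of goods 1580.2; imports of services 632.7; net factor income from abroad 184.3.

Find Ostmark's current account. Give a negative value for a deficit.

Goods balance = 1580.2 - 1404.7 = 175.5
Services balance = 876.5 - 632.7 = 243.8
Trade balance (goods + services) = 175.5 + 243.8 = 419.3
Net primary income = 184.3
Net secondary income = 10.8
Current account = 419.3 + 184.3 + 10.8 = 614.4

614.4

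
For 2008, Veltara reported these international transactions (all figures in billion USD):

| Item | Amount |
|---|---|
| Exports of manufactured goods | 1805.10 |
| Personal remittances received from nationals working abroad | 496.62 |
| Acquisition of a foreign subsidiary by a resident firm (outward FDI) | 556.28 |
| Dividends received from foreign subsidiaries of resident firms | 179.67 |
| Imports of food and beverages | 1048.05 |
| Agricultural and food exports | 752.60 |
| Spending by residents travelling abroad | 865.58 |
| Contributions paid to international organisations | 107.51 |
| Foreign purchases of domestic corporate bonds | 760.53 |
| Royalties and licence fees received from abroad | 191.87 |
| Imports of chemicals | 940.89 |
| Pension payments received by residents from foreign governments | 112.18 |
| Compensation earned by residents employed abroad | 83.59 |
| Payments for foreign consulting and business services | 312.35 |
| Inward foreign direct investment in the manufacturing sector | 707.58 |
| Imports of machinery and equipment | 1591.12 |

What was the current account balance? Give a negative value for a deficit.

Goods: -1048.05 + 752.60 - 940.89 - 1591.12 + 1805.10 = -1022.36
Services: -865.58 + 191.87 - 312.35 = -986.06
Primary income: 83.59 + 179.67 = 263.26
Secondary income: 496.62 + 112.18 - 107.51 = 501.29
Current account = (-1022.36) + (-986.06) + 263.26 + 501.29 = -1243.87
(Excluded from the current account — financial account: acquisition of a foreign subsidiary by a resident firm (outward FDI) 556.28, foreign purchases of domestic corporate bonds 760.53, inward foreign direct investment in the manufacturing sector 707.58.)

-1243.87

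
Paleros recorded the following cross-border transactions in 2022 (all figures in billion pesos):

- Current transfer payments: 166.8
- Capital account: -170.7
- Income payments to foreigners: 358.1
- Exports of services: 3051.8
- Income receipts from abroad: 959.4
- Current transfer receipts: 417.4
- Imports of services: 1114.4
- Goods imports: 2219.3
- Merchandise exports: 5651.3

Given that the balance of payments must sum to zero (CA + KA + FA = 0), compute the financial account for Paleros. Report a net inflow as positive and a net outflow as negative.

Goods balance = 5651.3 - 2219.3 = 3432.0
Services balance = 3051.8 - 1114.4 = 1937.4
Trade balance (goods + services) = 3432.0 + 1937.4 = 5369.4
Net primary income = 959.4 - 358.1 = 601.3
Net secondary income = 417.4 - 166.8 = 250.6
Current account = 5369.4 + 601.3 + 250.6 = 6221.3
Financial account = -(6221.3 + (-170.7)) = -6050.6

-6050.6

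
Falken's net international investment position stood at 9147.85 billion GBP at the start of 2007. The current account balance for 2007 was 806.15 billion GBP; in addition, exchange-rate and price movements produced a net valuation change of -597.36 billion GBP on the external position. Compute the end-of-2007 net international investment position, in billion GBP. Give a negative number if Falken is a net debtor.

9356.64

Change in NIIP = current account + net valuation change = 806.15 + (-597.36) = 208.79
End-of-year NIIP = 9147.85 + 208.79 = 9356.64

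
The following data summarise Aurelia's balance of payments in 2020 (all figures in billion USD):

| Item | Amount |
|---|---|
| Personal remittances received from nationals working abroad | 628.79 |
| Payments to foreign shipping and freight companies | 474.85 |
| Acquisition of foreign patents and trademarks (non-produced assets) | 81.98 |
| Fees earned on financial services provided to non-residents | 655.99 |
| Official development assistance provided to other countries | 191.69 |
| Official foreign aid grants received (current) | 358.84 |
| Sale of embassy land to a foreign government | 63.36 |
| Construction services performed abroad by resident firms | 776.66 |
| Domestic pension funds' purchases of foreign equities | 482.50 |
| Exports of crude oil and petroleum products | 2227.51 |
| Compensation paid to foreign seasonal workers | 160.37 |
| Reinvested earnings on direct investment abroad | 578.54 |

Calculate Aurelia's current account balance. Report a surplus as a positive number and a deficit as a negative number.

Goods: 2227.51
Services: -474.85 + 655.99 + 776.66 = 957.80
Primary income: 578.54 - 160.37 = 418.17
Secondary income: 358.84 - 191.69 + 628.79 = 795.94
Current account = 2227.51 + 957.80 + 418.17 + 795.94 = 4399.42
(Excluded from the current account — capital account: acquisition of foreign patents and trademarks (non-produced assets) 81.98, sale of embassy land to a foreign government 63.36; financial account: domestic pension funds' purchases of foreign equities 482.50.)

4399.42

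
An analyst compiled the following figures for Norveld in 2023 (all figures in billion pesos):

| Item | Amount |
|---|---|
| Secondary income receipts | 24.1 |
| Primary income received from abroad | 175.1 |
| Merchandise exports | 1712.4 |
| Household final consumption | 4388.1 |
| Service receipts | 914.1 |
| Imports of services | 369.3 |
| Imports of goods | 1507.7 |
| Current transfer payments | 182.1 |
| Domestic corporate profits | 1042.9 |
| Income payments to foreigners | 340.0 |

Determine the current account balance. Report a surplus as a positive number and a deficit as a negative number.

Goods balance = 1712.4 - 1507.7 = 204.7
Services balance = 914.1 - 369.3 = 544.8
Trade balance (goods + services) = 204.7 + 544.8 = 749.5
Net primary income = 175.1 - 340.0 = -164.9
Net secondary income = 24.1 - 182.1 = -158.0
Current account = 749.5 + (-164.9) + (-158.0) = 426.6

426.6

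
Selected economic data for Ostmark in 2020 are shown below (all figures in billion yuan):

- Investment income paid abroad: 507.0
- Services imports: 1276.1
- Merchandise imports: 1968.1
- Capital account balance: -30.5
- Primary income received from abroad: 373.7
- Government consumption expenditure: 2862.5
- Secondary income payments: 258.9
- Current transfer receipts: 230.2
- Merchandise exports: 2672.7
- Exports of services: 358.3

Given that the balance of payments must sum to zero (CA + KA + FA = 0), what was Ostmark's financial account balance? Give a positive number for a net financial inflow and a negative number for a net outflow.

405.7

Goods balance = 2672.7 - 1968.1 = 704.6
Services balance = 358.3 - 1276.1 = -917.8
Trade balance (goods + services) = 704.6 + (-917.8) = -213.2
Net primary income = 373.7 - 507.0 = -133.3
Net secondary income = 230.2 - 258.9 = -28.7
Current account = -213.2 + (-133.3) + (-28.7) = -375.2
Financial account = -(-375.2 + (-30.5)) = 405.7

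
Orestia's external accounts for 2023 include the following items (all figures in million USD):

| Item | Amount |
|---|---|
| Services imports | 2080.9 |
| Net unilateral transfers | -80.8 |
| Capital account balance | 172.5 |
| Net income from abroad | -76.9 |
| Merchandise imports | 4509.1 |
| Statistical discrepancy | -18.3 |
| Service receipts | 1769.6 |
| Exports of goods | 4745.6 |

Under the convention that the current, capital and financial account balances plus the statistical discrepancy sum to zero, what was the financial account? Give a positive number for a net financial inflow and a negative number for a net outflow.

78.3

Goods balance = 4745.6 - 4509.1 = 236.5
Services balance = 1769.6 - 2080.9 = -311.3
Trade balance (goods + services) = 236.5 + (-311.3) = -74.8
Net primary income = -76.9
Net secondary income = -80.8
Current account = -74.8 + (-76.9) + (-80.8) = -232.5
Financial account = -(-232.5 + 172.5 + (-18.3)) = 78.3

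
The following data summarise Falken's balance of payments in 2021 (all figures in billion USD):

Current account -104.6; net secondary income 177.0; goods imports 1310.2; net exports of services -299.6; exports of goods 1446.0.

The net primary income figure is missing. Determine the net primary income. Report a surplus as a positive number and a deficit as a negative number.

Current account = goods balance + services balance + net primary income + net secondary income
Sum of the known components = 13.2
Net primary income = CA - (known components) = -104.6 - 13.2 = -117.8

-117.8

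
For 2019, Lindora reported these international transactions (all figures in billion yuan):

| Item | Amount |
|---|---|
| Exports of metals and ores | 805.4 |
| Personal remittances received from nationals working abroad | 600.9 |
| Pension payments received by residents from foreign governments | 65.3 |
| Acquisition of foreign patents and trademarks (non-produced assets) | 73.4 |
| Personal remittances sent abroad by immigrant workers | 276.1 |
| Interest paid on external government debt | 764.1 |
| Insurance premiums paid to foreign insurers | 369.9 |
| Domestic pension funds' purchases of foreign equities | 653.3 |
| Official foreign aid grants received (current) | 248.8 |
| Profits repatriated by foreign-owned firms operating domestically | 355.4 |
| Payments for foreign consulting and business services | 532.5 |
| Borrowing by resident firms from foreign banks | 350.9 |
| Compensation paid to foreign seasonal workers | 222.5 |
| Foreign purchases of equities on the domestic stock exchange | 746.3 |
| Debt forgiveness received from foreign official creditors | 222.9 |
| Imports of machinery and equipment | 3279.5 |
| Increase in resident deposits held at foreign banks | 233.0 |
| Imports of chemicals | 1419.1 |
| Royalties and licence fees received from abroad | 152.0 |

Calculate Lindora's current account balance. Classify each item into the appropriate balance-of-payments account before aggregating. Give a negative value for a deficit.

-5346.7

Goods: -3279.5 - 1419.1 + 805.4 = -3893.2
Services: 152.0 - 369.9 - 532.5 = -750.4
Primary income: -222.5 - 764.1 - 355.4 = -1342.0
Secondary income: 248.8 + 600.9 + 65.3 - 276.1 = 638.9
Current account = (-3893.2) + (-750.4) + (-1342.0) + 638.9 = -5346.7
(Excluded from the current account — capital account: acquisition of foreign patents and trademarks (non-produced assets) 73.4, debt forgiveness received from foreign official creditors 222.9; financial account: domestic pension funds' purchases of foreign equities 653.3, borrowing by resident firms from foreign banks 350.9, foreign purchases of equities on the domestic stock exchange 746.3, increase in resident deposits held at foreign banks 233.0.)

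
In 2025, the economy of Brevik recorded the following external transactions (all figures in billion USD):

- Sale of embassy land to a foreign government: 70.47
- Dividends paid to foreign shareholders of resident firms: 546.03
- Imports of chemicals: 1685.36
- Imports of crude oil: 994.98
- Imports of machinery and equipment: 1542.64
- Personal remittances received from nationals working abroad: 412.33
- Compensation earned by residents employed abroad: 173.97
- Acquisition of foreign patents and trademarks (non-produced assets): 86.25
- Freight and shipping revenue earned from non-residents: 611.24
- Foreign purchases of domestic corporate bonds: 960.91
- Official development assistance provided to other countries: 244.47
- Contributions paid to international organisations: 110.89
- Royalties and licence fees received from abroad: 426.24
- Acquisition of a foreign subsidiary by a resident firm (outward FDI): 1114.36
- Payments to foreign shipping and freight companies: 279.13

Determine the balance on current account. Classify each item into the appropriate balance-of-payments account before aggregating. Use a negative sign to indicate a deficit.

Goods: -1685.36 - 1542.64 - 994.98 = -4222.98
Services: 611.24 - 279.13 + 426.24 = 758.35
Primary income: -546.03 + 173.97 = -372.06
Secondary income: -110.89 - 244.47 + 412.33 = 56.97
Current account = (-4222.98) + 758.35 + (-372.06) + 56.97 = -3779.72
(Excluded from the current account — capital account: sale of embassy land to a foreign government 70.47, acquisition of foreign patents and trademarks (non-produced assets) 86.25; financial account: foreign purchases of domestic corporate bonds 960.91, acquisition of a foreign subsidiary by a resident firm (outward FDI) 1114.36.)

-3779.72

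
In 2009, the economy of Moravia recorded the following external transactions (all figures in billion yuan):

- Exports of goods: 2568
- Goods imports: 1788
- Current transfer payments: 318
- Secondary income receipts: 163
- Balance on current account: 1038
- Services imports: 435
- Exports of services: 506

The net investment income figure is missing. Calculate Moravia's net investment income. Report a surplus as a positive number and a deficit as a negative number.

342

Current account = goods balance + services balance + net primary income + net secondary income
Sum of the known components = 696
Net investment income = CA - (known components) = 1038 - 696 = 342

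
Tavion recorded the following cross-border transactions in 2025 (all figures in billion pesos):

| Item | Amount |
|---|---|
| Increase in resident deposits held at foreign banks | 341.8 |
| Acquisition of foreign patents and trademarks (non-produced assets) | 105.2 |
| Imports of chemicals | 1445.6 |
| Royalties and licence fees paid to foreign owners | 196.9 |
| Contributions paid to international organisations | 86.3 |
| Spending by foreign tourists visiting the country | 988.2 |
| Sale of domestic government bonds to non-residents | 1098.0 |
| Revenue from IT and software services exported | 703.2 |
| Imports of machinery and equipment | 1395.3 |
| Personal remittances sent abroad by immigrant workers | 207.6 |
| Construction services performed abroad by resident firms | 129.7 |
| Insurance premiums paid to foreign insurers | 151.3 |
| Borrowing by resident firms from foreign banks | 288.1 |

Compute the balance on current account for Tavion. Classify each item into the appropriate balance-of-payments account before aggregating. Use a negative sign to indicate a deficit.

Goods: -1395.3 - 1445.6 = -2840.9
Services: -151.3 + 988.2 - 196.9 + 703.2 + 129.7 = 1472.9
Secondary income: -86.3 - 207.6 = -293.9
Current account = (-2840.9) + 1472.9 + (-293.9) = -1661.9
(Excluded from the current account — financial account: increase in resident deposits held at foreign banks 341.8, sale of domestic government bonds to non-residents 1098.0, borrowing by resident firms from foreign banks 288.1; capital account: acquisition of foreign patents and trademarks (non-produced assets) 105.2.)

-1661.9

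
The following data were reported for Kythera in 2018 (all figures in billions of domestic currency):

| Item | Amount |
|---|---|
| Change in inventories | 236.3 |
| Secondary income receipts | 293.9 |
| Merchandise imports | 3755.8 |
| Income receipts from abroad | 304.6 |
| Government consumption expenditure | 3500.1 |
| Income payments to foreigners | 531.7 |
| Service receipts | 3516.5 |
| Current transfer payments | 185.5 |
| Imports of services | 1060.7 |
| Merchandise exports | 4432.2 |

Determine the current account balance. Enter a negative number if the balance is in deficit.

Goods balance = 4432.2 - 3755.8 = 676.4
Services balance = 3516.5 - 1060.7 = 2455.8
Trade balance (goods + services) = 676.4 + 2455.8 = 3132.2
Net primary income = 304.6 - 531.7 = -227.1
Net secondary income = 293.9 - 185.5 = 108.4
Current account = 3132.2 + (-227.1) + 108.4 = 3013.5

3013.5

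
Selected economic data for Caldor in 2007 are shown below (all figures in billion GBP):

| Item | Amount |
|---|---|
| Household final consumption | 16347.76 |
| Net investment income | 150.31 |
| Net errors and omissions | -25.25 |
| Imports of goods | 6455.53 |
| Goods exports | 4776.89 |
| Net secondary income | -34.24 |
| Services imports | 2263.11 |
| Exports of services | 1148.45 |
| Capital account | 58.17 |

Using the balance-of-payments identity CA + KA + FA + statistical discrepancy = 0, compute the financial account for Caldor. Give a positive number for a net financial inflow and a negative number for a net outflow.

2644.31

Goods balance = 4776.89 - 6455.53 = -1678.64
Services balance = 1148.45 - 2263.11 = -1114.66
Trade balance (goods + services) = -1678.64 + (-1114.66) = -2793.30
Net primary income = 150.31
Net secondary income = -34.24
Current account = -2793.30 + 150.31 + (-34.24) = -2677.23
Financial account = -(-2677.23 + 58.17 + (-25.25)) = 2644.31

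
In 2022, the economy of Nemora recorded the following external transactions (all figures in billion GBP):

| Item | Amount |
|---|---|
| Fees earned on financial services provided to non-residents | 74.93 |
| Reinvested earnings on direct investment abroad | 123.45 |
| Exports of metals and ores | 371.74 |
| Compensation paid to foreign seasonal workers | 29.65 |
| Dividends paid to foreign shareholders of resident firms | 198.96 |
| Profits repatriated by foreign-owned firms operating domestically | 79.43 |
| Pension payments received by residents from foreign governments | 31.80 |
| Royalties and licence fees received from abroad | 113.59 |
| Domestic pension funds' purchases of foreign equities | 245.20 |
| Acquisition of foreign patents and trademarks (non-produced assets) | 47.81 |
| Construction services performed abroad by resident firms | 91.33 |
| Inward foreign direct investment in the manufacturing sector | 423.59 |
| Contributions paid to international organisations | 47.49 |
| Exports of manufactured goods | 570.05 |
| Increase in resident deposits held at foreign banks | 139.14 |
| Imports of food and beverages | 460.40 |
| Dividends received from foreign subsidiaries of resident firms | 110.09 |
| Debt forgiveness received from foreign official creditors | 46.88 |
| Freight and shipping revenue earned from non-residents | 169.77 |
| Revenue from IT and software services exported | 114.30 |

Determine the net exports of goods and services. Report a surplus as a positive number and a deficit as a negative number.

Goods: 371.74 + 570.05 - 460.40 = 481.39
Services: 114.30 + 91.33 + 74.93 + 113.59 + 169.77 = 563.92
Trade balance = 481.39 + 563.92 = 1045.31
(Excluded from the trade balance — primary income: reinvested earnings on direct investment abroad 123.45, compensation paid to foreign seasonal workers 29.65, dividends paid to foreign shareholders of resident firms 198.96, profits repatriated by foreign-owned firms operating domestically 79.43, dividends received from foreign subsidiaries of resident firms 110.09; secondary income: pension payments received by residents from foreign governments 31.80, contributions paid to international organisations 47.49; financial account: domestic pension funds' purchases of foreign equities 245.20, inward foreign direct investment in the manufacturing sector 423.59, increase in resident deposits held at foreign banks 139.14; capital account: acquisition of foreign patents and trademarks (non-produced assets) 47.81, debt forgiveness received from foreign official creditors 46.88.)

1045.31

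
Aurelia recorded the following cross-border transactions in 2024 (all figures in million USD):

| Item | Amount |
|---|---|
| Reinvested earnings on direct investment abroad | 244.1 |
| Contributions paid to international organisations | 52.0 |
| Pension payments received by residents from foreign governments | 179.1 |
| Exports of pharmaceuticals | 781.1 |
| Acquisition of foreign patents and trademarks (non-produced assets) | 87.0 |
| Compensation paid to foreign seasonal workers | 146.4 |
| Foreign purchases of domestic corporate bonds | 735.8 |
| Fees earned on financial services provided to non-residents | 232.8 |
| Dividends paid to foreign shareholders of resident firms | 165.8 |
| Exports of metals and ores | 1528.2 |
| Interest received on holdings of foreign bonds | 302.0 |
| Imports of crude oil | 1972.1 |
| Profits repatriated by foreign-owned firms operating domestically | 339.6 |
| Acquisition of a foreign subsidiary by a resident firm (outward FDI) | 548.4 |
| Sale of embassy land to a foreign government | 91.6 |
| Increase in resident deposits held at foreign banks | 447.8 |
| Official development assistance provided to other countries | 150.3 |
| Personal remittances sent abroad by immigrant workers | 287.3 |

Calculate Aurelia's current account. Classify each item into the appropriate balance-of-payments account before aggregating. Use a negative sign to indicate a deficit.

Goods: -1972.1 + 781.1 + 1528.2 = 337.2
Services: 232.8
Primary income: -339.6 - 165.8 - 146.4 + 302.0 + 244.1 = -105.7
Secondary income: -52.0 - 287.3 + 179.1 - 150.3 = -310.5
Current account = 337.2 + 232.8 + (-105.7) + (-310.5) = 153.8
(Excluded from the current account — capital account: acquisition of foreign patents and trademarks (non-produced assets) 87.0, sale of embassy land to a foreign government 91.6; financial account: foreign purchases of domestic corporate bonds 735.8, acquisition of a foreign subsidiary by a resident firm (outward FDI) 548.4, increase in resident deposits held at foreign banks 447.8.)

153.8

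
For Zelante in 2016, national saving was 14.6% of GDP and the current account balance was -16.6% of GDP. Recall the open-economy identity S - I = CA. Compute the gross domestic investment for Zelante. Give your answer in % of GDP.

I = S - CA = 14.6 - (-16.6) = 31.2

31.2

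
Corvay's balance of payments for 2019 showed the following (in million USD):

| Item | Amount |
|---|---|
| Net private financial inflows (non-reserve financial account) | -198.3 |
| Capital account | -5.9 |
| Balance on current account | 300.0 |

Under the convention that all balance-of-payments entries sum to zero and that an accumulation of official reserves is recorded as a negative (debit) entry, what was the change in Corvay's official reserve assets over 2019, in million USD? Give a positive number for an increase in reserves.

Official reserve transactions balance = -(300.0 + (-5.9) + (-198.3)) = -95.8
An accumulation of reserves is recorded as a debit (negative entry), so the change in the stock of reserves is the negative of that balance.
Change in official reserves = -(-95.8) = 95.8

95.8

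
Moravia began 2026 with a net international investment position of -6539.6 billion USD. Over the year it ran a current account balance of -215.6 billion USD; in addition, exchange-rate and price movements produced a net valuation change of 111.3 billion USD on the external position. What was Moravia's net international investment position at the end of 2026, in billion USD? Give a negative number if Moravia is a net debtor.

Change in NIIP = current account + net valuation change = -215.6 + 111.3 = -104.3
End-of-year NIIP = -6539.6 + (-104.3) = -6643.9

-6643.9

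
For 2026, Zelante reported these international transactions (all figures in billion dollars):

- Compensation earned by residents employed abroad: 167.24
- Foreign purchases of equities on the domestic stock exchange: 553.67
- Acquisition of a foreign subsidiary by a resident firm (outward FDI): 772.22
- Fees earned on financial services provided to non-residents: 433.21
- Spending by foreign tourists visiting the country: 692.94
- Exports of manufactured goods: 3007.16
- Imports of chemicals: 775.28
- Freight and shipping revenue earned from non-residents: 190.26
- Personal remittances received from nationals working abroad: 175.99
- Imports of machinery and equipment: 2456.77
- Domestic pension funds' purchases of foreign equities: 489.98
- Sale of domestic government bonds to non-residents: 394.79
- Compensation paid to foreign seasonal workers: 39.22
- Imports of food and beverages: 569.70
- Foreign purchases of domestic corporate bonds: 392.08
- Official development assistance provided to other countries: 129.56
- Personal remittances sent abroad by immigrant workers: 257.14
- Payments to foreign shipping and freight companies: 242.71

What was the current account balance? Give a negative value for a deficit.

196.42

Goods: -2456.77 + 3007.16 - 775.28 - 569.70 = -794.59
Services: 190.26 - 242.71 + 433.21 + 692.94 = 1073.70
Primary income: -39.22 + 167.24 = 128.02
Secondary income: -129.56 - 257.14 + 175.99 = -210.71
Current account = (-794.59) + 1073.70 + 128.02 + (-210.71) = 196.42
(Excluded from the current account — financial account: foreign purchases of equities on the domestic stock exchange 553.67, acquisition of a foreign subsidiary by a resident firm (outward FDI) 772.22, domestic pension funds' purchases of foreign equities 489.98, sale of domestic government bonds to non-residents 394.79, foreign purchases of domestic corporate bonds 392.08.)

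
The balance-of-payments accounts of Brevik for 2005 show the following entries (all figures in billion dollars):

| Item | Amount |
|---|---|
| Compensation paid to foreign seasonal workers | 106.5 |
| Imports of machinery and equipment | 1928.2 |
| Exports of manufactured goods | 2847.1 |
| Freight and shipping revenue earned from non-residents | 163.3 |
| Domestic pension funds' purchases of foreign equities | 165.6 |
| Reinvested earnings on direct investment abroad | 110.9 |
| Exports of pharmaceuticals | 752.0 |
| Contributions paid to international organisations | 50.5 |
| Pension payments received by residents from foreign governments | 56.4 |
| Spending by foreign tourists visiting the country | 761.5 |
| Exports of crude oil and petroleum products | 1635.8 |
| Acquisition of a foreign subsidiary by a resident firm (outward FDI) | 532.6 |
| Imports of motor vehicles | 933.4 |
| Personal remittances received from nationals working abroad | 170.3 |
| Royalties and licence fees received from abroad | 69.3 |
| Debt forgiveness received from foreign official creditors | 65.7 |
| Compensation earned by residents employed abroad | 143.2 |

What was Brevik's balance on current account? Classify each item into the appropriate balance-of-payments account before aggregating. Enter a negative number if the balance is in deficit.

Goods: -933.4 + 1635.8 - 1928.2 + 2847.1 + 752.0 = 2373.3
Services: 163.3 + 69.3 + 761.5 = 994.1
Primary income: -106.5 + 143.2 + 110.9 = 147.6
Secondary income: 56.4 - 50.5 + 170.3 = 176.2
Current account = 2373.3 + 994.1 + 147.6 + 176.2 = 3691.2
(Excluded from the current account — financial account: domestic pension funds' purchases of foreign equities 165.6, acquisition of a foreign subsidiary by a resident firm (outward FDI) 532.6; capital account: debt forgiveness received from foreign official creditors 65.7.)

3691.2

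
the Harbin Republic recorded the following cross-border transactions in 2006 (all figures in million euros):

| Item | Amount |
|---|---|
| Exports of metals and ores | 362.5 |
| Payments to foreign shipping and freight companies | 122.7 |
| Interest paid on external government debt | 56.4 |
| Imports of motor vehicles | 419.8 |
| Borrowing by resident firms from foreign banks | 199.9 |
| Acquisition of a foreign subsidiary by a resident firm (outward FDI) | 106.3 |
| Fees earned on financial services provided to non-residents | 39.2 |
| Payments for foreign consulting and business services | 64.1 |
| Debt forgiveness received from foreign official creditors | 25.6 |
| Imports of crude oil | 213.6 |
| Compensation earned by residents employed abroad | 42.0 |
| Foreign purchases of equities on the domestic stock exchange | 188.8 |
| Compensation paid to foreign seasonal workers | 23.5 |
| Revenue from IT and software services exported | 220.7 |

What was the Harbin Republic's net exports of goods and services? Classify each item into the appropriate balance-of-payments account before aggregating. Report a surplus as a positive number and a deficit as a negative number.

Goods: -419.8 + 362.5 - 213.6 = -270.9
Services: 39.2 + 220.7 - 122.7 - 64.1 = 73.1
Trade balance = -270.9 + 73.1 = -197.8
(Excluded from the trade balance — primary income: interest paid on external government debt 56.4, compensation earned by residents employed abroad 42.0, compensation paid to foreign seasonal workers 23.5; financial account: borrowing by resident firms from foreign banks 199.9, acquisition of a foreign subsidiary by a resident firm (outward FDI) 106.3, foreign purchases of equities on the domestic stock exchange 188.8; capital account: debt forgiveness received from foreign official creditors 25.6.)

-197.8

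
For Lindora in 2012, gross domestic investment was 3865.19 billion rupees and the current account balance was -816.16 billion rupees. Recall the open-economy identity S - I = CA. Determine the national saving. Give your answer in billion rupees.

S = I + CA = 3865.19 + (-816.16) = 3049.03

3049.03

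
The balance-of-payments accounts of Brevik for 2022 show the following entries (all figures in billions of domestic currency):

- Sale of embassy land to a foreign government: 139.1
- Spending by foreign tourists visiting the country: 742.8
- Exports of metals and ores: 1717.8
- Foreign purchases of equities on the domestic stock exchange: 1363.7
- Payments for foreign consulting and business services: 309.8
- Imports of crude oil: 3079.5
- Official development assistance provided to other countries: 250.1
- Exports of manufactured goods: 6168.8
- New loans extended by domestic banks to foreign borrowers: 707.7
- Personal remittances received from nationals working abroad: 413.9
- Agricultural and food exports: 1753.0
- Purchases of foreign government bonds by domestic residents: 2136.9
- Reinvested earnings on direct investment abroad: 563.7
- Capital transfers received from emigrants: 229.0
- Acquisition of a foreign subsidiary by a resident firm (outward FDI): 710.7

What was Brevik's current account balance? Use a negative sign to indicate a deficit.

7720.6

Goods: 1753.0 + 1717.8 + 6168.8 - 3079.5 = 6560.1
Services: 742.8 - 309.8 = 433.0
Primary income: 563.7
Secondary income: -250.1 + 413.9 = 163.8
Current account = 6560.1 + 433.0 + 563.7 + 163.8 = 7720.6
(Excluded from the current account — capital account: sale of embassy land to a foreign government 139.1, capital transfers received from emigrants 229.0; financial account: foreign purchases of equities on the domestic stock exchange 1363.7, new loans extended by domestic banks to foreign borrowers 707.7, purchases of foreign government bonds by domestic residents 2136.9, acquisition of a foreign subsidiary by a resident firm (outward FDI) 710.7.)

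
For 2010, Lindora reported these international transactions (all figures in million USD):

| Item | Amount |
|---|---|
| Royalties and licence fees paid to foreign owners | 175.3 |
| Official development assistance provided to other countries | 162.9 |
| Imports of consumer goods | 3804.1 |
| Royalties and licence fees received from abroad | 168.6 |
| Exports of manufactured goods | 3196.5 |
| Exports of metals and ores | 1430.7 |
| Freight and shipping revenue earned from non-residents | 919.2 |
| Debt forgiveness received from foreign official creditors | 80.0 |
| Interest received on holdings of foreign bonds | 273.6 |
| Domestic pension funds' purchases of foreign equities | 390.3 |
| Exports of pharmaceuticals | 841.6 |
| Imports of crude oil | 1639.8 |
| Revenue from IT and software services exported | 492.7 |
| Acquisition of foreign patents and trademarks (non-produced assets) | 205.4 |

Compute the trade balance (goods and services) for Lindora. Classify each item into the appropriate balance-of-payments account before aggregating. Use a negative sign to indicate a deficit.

Goods: 1430.7 + 3196.5 - 1639.8 + 841.6 - 3804.1 = 24.9
Services: -175.3 + 168.6 + 492.7 + 919.2 = 1405.2
Trade balance = 24.9 + 1405.2 = 1430.1
(Excluded from the trade balance — secondary income: official development assistance provided to other countries 162.9; capital account: debt forgiveness received from foreign official creditors 80.0, acquisition of foreign patents and trademarks (non-produced assets) 205.4; primary income: interest received on holdings of foreign bonds 273.6; financial account: domestic pension funds' purchases of foreign equities 390.3.)

1430.1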